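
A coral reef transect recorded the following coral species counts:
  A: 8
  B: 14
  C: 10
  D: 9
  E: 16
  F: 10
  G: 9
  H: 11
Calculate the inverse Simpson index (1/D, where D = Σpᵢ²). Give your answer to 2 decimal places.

Total N = 8+14+10+9+16+10+9+11 = 87, so the proportions are 0.091954, 0.16092, 0.114943, 0.103448, 0.183908, 0.114943, 0.103448, 0.126437 (working shown to 6 dp, full precision carried).
D = 0.091954² + 0.16092² + 0.114943² + 0.103448² + 0.183908² + 0.114943² + 0.103448² + 0.126437² = 0.008456 + 0.025895 + 0.013212 + 0.010702 + 0.033822 + 0.013212 + 0.010702 + 0.015986 = 0.131986.
So 1/D = 7.5766, i.e. 7.58 to 2 decimal places.

7.58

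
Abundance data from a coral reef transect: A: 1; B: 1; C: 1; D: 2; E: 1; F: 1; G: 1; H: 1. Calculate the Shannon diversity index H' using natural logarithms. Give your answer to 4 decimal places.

Total N = 1+1+1+2+1+1+1+1 = 9, so the proportions are 0.111111, 0.111111, 0.111111, 0.222222, 0.111111, 0.111111, 0.111111, 0.111111 (working shown to 6 dp, full precision carried).
Each pᵢ ln pᵢ term: 0.111111×(-2.197225)=-0.244136, 0.111111×(-2.197225)=-0.244136, 0.111111×(-2.197225)=-0.244136, 0.222222×(-1.504077)=-0.334239, 0.111111×(-2.197225)=-0.244136, 0.111111×(-2.197225)=-0.244136, 0.111111×(-2.197225)=-0.244136, 0.111111×(-2.197225)=-0.244136.
Sum = -2.043192, so H' = 2.0432.

2.0432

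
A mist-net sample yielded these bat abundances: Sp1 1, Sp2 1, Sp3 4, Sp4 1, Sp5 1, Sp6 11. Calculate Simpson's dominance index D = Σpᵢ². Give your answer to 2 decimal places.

Total N = 1+1+4+1+1+11 = 19, so the proportions are 0.0526, 0.0526, 0.2105, 0.0526, 0.0526, 0.5789 (working shown to 4 dp, full precision carried).
D = 0.0526² + 0.0526² + 0.2105² + 0.0526² + 0.0526² + 0.5789² = 0.0028 + 0.0028 + 0.0443 + 0.0028 + 0.0028 + 0.3352 = 0.3906.
To 2 decimal places, D = 0.39.

0.39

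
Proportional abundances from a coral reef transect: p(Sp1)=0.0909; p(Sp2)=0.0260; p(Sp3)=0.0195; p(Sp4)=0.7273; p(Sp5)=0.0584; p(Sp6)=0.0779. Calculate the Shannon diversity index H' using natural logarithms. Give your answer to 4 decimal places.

0.9859

Each pᵢ ln pᵢ term (working shown to 6 dp, full precision carried): 0.0909×(-2.397995)=-0.217978, 0.026×(-3.649659)=-0.094891, 0.0195×(-3.937341)=-0.076778, 0.7273×(-0.318416)=-0.231584, 0.0584×(-2.840439)=-0.165882, 0.0779×(-2.552329)=-0.198826.
Sum = -0.985939, so H' = 0.9859.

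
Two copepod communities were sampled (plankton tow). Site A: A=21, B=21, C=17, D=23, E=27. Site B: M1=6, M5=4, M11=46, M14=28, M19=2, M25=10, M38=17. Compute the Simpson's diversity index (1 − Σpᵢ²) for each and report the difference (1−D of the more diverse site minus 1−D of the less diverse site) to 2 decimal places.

0.06

Site A: N=109, proportions 0.19266, 0.19266, 0.15596, 0.21101, 0.24771, giving 1−D = 0.79556 (working shown to 5 dp, full precision carried).
Site B: N=113, proportions 0.0531, 0.0354, 0.40708, 0.24779, 0.0177, 0.0885, 0.15044, giving 1−D = 0.73804.
Difference = |0.79556 − 0.73804| = 0.05752, i.e. 0.06 to 2 decimal places.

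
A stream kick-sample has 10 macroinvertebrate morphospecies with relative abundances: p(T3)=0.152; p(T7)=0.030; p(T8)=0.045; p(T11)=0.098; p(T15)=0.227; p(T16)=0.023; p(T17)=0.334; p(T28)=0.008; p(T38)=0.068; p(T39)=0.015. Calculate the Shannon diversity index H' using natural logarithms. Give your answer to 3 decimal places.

1.833

Each pᵢ ln pᵢ term (working shown to 5 dp, full precision carried): 0.152×(-1.88387)=-0.28635, 0.03×(-3.50656)=-0.10520, 0.045×(-3.10109)=-0.13955, 0.098×(-2.32279)=-0.22763, 0.227×(-1.48281)=-0.33660, 0.023×(-3.77226)=-0.08676, 0.334×(-1.09661)=-0.36627, 0.008×(-4.82831)=-0.03863, 0.068×(-2.68825)=-0.18280, 0.015×(-4.19971)=-0.06300.
Sum = -1.83278, so H' = 1.833.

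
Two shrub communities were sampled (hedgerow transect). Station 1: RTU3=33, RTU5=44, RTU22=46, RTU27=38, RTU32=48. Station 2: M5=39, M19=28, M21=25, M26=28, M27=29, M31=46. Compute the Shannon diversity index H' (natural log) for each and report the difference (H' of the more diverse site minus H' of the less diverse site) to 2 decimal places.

0.17

Station 1: N=209, proportions 0.15789, 0.21053, 0.2201, 0.18182, 0.22967, giving H' = 1.60046 (working shown to 5 dp, full precision carried).
Station 2: N=195, proportions 0.2, 0.14359, 0.12821, 0.14359, 0.14872, 0.2359, giving H' = 1.76673.
Difference = |1.60046 − 1.76673| = 0.16627, i.e. 0.17 to 2 decimal places.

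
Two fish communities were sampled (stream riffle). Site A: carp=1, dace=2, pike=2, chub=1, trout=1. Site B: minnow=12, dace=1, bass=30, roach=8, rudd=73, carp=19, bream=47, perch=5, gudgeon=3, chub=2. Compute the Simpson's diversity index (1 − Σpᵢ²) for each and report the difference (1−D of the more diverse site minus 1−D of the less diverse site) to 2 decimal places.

Site A: N=7, proportions 0.14286, 0.28571, 0.28571, 0.14286, 0.14286, giving 1−D = 0.77551 (working shown to 5 dp, full precision carried).
Site B: N=200, proportions 0.06, 0.005, 0.15, 0.04, 0.365, 0.095, 0.235, 0.025, 0.015, 0.01, giving 1−D = 0.77385.
Difference = |0.77551 − 0.77385| = 0.00166, i.e. 0.00 to 2 decimal places.

0.00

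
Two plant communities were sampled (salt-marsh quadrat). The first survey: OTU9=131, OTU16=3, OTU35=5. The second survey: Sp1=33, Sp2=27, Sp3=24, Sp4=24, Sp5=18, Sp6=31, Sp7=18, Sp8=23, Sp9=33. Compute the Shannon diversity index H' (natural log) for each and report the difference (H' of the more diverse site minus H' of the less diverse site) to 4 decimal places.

The first survey: N=139, proportions 0.942446, 0.021583, 0.035971, giving H' = 0.258259 (working shown to 6 dp, full precision carried).
The second survey: N=231, proportions 0.142857, 0.116883, 0.103896, 0.103896, 0.077922, 0.134199, 0.077922, 0.099567, 0.142857, giving H' = 2.174335.
Difference = |0.258259 − 2.174335| = 1.916076, i.e. 1.9161 to 4 decimal places.

1.9161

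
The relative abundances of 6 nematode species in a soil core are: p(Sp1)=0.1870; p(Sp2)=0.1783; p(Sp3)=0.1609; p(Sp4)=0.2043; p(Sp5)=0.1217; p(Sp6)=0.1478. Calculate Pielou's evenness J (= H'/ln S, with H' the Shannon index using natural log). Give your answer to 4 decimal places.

H' = −Σ pᵢ ln pᵢ = −((-0.313533) + (-0.307441) + (-0.293960) + (-0.324462) + (-0.256324) + (-0.282578)) = 1.778298 (working shown to 6 dp, full precision carried).
With S = 6 species, ln S = 1.791759, so J = 1.778298/1.791759 = 0.992487, i.e. 0.9925 to 4 decimal places.

0.9925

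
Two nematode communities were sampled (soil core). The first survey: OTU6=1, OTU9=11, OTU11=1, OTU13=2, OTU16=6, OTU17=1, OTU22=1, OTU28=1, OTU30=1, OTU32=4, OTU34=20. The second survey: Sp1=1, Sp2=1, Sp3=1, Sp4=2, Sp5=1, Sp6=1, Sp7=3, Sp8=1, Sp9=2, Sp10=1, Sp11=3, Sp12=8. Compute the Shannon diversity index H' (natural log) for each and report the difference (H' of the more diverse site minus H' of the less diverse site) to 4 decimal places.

The first survey: N=49, proportions 0.020408, 0.22449, 0.020408, 0.040816, 0.122449, 0.020408, 0.020408, 0.020408, 0.020408, 0.081633, 0.408163, giving H' = 1.769912 (working shown to 6 dp, full precision carried).
The second survey: N=25, proportions 0.04, 0.04, 0.04, 0.08, 0.04, 0.04, 0.12, 0.04, 0.08, 0.04, 0.12, 0.32, giving H' = 2.178884.
Difference = |1.769912 − 2.178884| = 0.408972, i.e. 0.4090 to 4 decimal places.

0.4090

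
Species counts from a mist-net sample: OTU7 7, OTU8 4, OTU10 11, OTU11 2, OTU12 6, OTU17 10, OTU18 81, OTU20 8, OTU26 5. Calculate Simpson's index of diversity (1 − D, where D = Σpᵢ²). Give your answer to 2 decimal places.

Total N = 7+4+11+2+6+10+81+8+5 = 134, so the proportions are 0.0522, 0.0299, 0.0821, 0.0149, 0.0448, 0.0746, 0.6045, 0.0597, 0.0373 (working shown to 4 dp, full precision carried).
D = 0.0522² + 0.0299² + 0.0821² + 0.0149² + 0.0448² + 0.0746² + 0.6045² + 0.0597² + 0.0373² = 0.0027 + 0.0009 + 0.0067 + 0.0002 + 0.0020 + 0.0056 + 0.3654 + 0.0036 + 0.0014 = 0.3885.
So 1 − D = 0.6115, i.e. 0.61 to 2 decimal places.

0.61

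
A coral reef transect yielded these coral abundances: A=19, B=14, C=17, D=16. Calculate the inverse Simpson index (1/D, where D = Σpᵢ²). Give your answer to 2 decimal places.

3.95

Total N = 19+14+17+16 = 66, so the proportions are 0.287879, 0.212121, 0.257576, 0.242424 (working shown to 6 dp, full precision carried).
D = 0.287879² + 0.212121² + 0.257576² + 0.242424² = 0.082874 + 0.044995 + 0.066345 + 0.058770 = 0.252984.
So 1/D = 3.9528, i.e. 3.95 to 2 decimal places.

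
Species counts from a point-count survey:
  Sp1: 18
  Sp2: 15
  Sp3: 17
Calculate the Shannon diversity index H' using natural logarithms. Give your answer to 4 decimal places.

1.0958

Total N = 18+15+17 = 50, so the proportions are 0.36, 0.3, 0.34 (working shown to 6 dp, full precision carried).
Each pᵢ ln pᵢ term: 0.36×(-1.021651)=-0.367794, 0.3×(-1.203973)=-0.361192, 0.34×(-1.078810)=-0.366795.
Sum = -1.095782, so H' = 1.0958.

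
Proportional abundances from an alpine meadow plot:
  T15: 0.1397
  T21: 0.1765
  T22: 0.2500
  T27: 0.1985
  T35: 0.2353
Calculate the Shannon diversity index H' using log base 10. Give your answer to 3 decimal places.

0.690

Each pᵢ log₁₀ pᵢ term (working shown to 5 dp, full precision carried): 0.1397×(-0.85480)=-0.11942, 0.1765×(-0.75326)=-0.13295, 0.25×(-0.60206)=-0.15051, 0.1985×(-0.70224)=-0.13939, 0.2353×(-0.62838)=-0.14786.
Sum = -0.69013, so H' = 0.690.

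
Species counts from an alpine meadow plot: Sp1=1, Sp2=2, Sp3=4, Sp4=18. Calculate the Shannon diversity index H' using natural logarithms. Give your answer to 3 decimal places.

0.861

Total N = 1+2+4+18 = 25, so the proportions are 0.04, 0.08, 0.16, 0.72 (working shown to 5 dp, full precision carried).
Each pᵢ ln pᵢ term: 0.04×(-3.21888)=-0.12876, 0.08×(-2.52573)=-0.20206, 0.16×(-1.83258)=-0.29321, 0.72×(-0.32850)=-0.23652.
Sum = -0.86055, so H' = 0.861.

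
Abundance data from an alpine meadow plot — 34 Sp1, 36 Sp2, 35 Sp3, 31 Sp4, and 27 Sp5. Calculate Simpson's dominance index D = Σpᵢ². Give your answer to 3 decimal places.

Total N = 34+36+35+31+27 = 163, so the proportions are 0.20859, 0.22086, 0.21472, 0.19018, 0.16564 (working shown to 5 dp, full precision carried).
D = 0.20859² + 0.22086² + 0.21472² + 0.19018² + 0.16564² = 0.04351 + 0.04878 + 0.04611 + 0.03617 + 0.02744 = 0.20200.
To 3 decimal places, D = 0.202.

0.202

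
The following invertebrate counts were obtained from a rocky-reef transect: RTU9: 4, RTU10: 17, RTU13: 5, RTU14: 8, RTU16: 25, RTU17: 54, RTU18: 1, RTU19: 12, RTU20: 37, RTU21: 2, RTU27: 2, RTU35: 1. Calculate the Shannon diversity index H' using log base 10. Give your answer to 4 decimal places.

Total N = 4+17+5+8+25+54+1+12+37+2+2+1 = 168, so the proportions are 0.02381, 0.10119, 0.029762, 0.047619, 0.14881, 0.321429, 0.005952, 0.071429, 0.220238, 0.011905, 0.011905, 0.005952 (working shown to 6 dp, full precision carried).
Each pᵢ log₁₀ pᵢ term: 0.02381×(-1.623249)=-0.038649, 0.10119×(-0.994860)=-0.100670, 0.029762×(-1.526339)=-0.045427, 0.047619×(-1.322219)=-0.062963, 0.14881×(-0.827369)=-0.123120, 0.321429×(-0.492916)=-0.158437, 0.005952×(-2.225309)=-0.013246, 0.071429×(-1.146128)=-0.081866, 0.220238×(-0.657108)=-0.144720, 0.011905×(-1.924279)=-0.022908, 0.011905×(-1.924279)=-0.022908, 0.005952×(-2.225309)=-0.013246.
Sum = -0.828161, so H' = 0.8282.

0.8282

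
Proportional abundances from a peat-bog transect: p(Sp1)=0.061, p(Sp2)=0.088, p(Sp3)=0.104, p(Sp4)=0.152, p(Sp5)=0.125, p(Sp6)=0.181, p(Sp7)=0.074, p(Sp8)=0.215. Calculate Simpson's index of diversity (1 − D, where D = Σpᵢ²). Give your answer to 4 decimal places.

0.8545

D = 0.061² + 0.088² + 0.104² + 0.152² + 0.125² + 0.181² + 0.074² + 0.215² = 0.003721 + 0.007744 + 0.010816 + 0.023104 + 0.015625 + 0.032761 + 0.005476 + 0.046225 = 0.145472 (working shown to 6 dp, full precision carried).
So 1 − D = 0.854528, i.e. 0.8545 to 4 decimal places.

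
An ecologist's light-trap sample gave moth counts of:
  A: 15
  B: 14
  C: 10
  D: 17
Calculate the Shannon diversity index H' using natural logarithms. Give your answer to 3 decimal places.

1.369

Total N = 15+14+10+17 = 56, so the proportions are 0.26786, 0.25, 0.17857, 0.30357 (working shown to 5 dp, full precision carried).
Each pᵢ ln pᵢ term: 0.26786×(-1.31730)=-0.35285, 0.25×(-1.38629)=-0.34657, 0.17857×(-1.72277)=-0.30764, 0.30357×(-1.19214)=-0.36190.
Sum = -1.36896, so H' = 1.369.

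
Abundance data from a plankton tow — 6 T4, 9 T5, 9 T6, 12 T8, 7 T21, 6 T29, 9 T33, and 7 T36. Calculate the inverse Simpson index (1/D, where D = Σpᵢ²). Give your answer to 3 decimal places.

Total N = 6+9+9+12+7+6+9+7 = 65, so the proportions are 0.0923077, 0.1384615, 0.1384615, 0.1846154, 0.1076923, 0.0923077, 0.1384615, 0.1076923 (working shown to 7 dp, full precision carried).
D = 0.0923077² + 0.1384615² + 0.1384615² + 0.1846154² + 0.1076923² + 0.0923077² + 0.1384615² + 0.1076923² = 0.0085207 + 0.0191716 + 0.0191716 + 0.0340828 + 0.0115976 + 0.0085207 + 0.0191716 + 0.0115976 = 0.1318343.
So 1/D = 7.58528, i.e. 7.585 to 3 decimal places.

7.585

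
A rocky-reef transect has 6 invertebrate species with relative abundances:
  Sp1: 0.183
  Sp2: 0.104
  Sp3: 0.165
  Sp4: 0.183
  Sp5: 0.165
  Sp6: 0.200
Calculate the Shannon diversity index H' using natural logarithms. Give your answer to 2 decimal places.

1.77

Each pᵢ ln pᵢ term (working shown to 4 dp, full precision carried): 0.183×(-1.6983)=-0.3108, 0.104×(-2.2634)=-0.2354, 0.165×(-1.8018)=-0.2973, 0.183×(-1.6983)=-0.3108, 0.165×(-1.8018)=-0.2973, 0.2×(-1.6094)=-0.3219.
Sum = -1.7734, so H' = 1.77.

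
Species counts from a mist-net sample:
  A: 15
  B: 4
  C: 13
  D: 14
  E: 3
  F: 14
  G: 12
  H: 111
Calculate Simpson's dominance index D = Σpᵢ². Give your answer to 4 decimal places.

Total N = 15+4+13+14+3+14+12+111 = 186, so the proportions are 0.080645, 0.021505, 0.069892, 0.075269, 0.016129, 0.075269, 0.064516, 0.596774 (working shown to 6 dp, full precision carried).
D = 0.080645² + 0.021505² + 0.069892² + 0.075269² + 0.016129² + 0.075269² + 0.064516² + 0.596774² = 0.006504 + 0.000462 + 0.004885 + 0.005665 + 0.000260 + 0.005665 + 0.004162 + 0.356139 = 0.383744.
To 4 decimal places, D = 0.3837.

0.3837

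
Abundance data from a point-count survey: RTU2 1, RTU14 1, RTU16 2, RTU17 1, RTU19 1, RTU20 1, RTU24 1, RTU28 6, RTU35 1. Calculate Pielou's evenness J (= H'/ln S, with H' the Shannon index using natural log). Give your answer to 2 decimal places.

Total N = 1+1+2+1+1+1+1+6+1 = 15, so the proportions are 0.0667, 0.0667, 0.1333, 0.0667, 0.0667, 0.0667, 0.0667, 0.4, 0.0667 (working shown to 4 dp, full precision carried).
H' = −Σ pᵢ ln pᵢ = −((-0.1805) + (-0.1805) + (-0.2687) + (-0.1805) + (-0.1805) + (-0.1805) + (-0.1805) + (-0.3665) + (-0.1805)) = 1.8989.
With S = 9 species, ln S = 2.1972, so J = 1.8989/2.1972 = 0.8642, i.e. 0.86 to 2 decimal places.

0.86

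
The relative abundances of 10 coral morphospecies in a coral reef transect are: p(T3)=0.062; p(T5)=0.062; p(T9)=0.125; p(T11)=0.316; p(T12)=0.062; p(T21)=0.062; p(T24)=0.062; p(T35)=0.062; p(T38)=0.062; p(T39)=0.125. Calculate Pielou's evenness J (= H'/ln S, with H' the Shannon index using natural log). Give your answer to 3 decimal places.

H' = −Σ pᵢ ln pᵢ = −((-0.17240) + (-0.17240) + (-0.25993) + (-0.36404) + (-0.17240) + (-0.17240) + (-0.17240) + (-0.17240) + (-0.17240) + (-0.25993)) = 2.09069 (working shown to 5 dp, full precision carried).
With S = 10 species, ln S = 2.30259, so J = 2.09069/2.30259 = 0.90797, i.e. 0.908 to 3 decimal places.

0.908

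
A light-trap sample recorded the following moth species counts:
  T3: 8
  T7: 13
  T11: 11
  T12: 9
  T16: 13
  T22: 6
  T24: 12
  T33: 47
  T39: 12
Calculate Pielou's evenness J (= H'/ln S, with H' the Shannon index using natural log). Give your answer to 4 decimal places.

Total N = 8+13+11+9+13+6+12+47+12 = 131, so the proportions are 0.0610687, 0.0992366, 0.0839695, 0.0687023, 0.0992366, 0.0458015, 0.0916031, 0.3587786, 0.0916031 (working shown to 7 dp, full precision carried).
H' = −Σ pᵢ ln pᵢ = −((-0.1707332) + (-0.2292612) + (-0.2080177) + (-0.1839829) + (-0.2292612) + (-0.1412262) + (-0.2189579) + (-0.3677659) + (-0.2189579)) = 1.9681642.
With S = 9 species, ln S = 2.1972246, so J = 1.9681642/2.1972246 = 0.8957501, i.e. 0.8958 to 4 decimal places.

0.8958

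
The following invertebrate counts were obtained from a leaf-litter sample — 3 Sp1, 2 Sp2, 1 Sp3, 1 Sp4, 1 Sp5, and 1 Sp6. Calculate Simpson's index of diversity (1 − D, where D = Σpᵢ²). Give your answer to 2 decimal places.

Total N = 3+2+1+1+1+1 = 9, so the proportions are 0.3333, 0.2222, 0.1111, 0.1111, 0.1111, 0.1111 (working shown to 4 dp, full precision carried).
D = 0.3333² + 0.2222² + 0.1111² + 0.1111² + 0.1111² + 0.1111² = 0.1111 + 0.0494 + 0.0123 + 0.0123 + 0.0123 + 0.0123 = 0.2099.
So 1 − D = 0.7901, i.e. 0.79 to 2 decimal places.

0.79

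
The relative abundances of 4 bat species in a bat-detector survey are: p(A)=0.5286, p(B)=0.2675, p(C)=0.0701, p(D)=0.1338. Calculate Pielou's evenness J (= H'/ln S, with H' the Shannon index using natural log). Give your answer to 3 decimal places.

0.826

H' = −Σ pᵢ ln pᵢ = −((-0.33699) + (-0.35274) + (-0.18631) + (-0.26913)) = 1.14517 (working shown to 5 dp, full precision carried).
With S = 4 species, ln S = 1.38629, so J = 1.14517/1.38629 = 0.82607, i.e. 0.826 to 3 decimal places.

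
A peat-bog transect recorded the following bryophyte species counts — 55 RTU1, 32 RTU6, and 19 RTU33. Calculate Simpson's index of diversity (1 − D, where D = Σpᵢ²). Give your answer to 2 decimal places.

Total N = 55+32+19 = 106, so the proportions are 0.5189, 0.3019, 0.1792 (working shown to 4 dp, full precision carried).
D = 0.5189² + 0.3019² + 0.1792² = 0.2692 + 0.0911 + 0.0321 = 0.3925.
So 1 − D = 0.6075, i.e. 0.61 to 2 decimal places.

0.61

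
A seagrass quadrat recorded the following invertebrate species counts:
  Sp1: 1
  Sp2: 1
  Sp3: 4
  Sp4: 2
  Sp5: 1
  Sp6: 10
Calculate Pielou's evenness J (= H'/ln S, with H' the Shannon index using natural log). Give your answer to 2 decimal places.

0.76

Total N = 1+1+4+2+1+10 = 19, so the proportions are 0.0526, 0.0526, 0.2105, 0.1053, 0.0526, 0.5263 (working shown to 4 dp, full precision carried).
H' = −Σ pᵢ ln pᵢ = −((-0.1550) + (-0.1550) + (-0.3280) + (-0.2370) + (-0.1550) + (-0.3378)) = 1.3677.
With S = 6 species, ln S = 1.7918, so J = 1.3677/1.7918 = 0.7633, i.e. 0.76 to 2 decimal places.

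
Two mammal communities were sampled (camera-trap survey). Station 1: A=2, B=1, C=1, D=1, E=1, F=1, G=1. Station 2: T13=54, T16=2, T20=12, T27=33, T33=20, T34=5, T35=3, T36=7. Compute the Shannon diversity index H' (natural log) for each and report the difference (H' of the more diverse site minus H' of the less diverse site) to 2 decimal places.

Station 1: N=8, proportions 0.25, 0.125, 0.125, 0.125, 0.125, 0.125, 0.125, giving H' = 1.906155 (working shown to 6 dp, full precision carried).
Station 2: N=136, proportions 0.397059, 0.014706, 0.088235, 0.242647, 0.147059, 0.036765, 0.022059, 0.051471, giving H' = 1.626816.
Difference = |1.906155 − 1.626816| = 0.279339, i.e. 0.28 to 2 decimal places.

0.28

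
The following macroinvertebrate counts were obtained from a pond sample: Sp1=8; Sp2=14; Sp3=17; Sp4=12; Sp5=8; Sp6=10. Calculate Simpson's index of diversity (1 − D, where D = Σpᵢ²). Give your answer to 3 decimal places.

Total N = 8+14+17+12+8+10 = 69, so the proportions are 0.11594, 0.2029, 0.24638, 0.17391, 0.11594, 0.14493 (working shown to 5 dp, full precision carried).
D = 0.11594² + 0.2029² + 0.24638² + 0.17391² + 0.11594² + 0.14493² = 0.01344 + 0.04117 + 0.06070 + 0.03025 + 0.01344 + 0.02100 = 0.18000.
So 1 − D = 0.82000, i.e. 0.820 to 3 decimal places.

0.820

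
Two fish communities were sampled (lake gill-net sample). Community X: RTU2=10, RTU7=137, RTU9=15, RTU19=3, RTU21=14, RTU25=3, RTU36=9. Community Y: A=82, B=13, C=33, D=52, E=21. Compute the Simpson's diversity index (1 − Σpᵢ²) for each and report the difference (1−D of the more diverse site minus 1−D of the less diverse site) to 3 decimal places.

Community X: N=191, proportions 0.05236, 0.71728, 0.07853, 0.01571, 0.0733, 0.01571, 0.04712, giving 1−D = 0.46852 (working shown to 5 dp, full precision carried).
Community Y: N=201, proportions 0.40796, 0.06468, 0.16418, 0.25871, 0.10448, giving 1−D = 0.72459.
Difference = |0.46852 − 0.72459| = 0.25607, i.e. 0.256 to 3 decimal places.

0.256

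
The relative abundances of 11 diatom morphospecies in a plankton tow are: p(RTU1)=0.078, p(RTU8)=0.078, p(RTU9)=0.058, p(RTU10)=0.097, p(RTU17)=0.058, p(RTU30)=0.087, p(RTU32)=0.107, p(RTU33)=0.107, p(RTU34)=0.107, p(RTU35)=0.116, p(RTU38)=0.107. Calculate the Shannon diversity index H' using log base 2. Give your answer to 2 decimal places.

Each pᵢ log₂ pᵢ term (working shown to 4 dp, full precision carried): 0.078×(-3.6804)=-0.2871, 0.078×(-3.6804)=-0.2871, 0.058×(-4.1078)=-0.2383, 0.097×(-3.3659)=-0.3265, 0.058×(-4.1078)=-0.2383, 0.087×(-3.5228)=-0.3065, 0.107×(-3.2243)=-0.3450, 0.107×(-3.2243)=-0.3450, 0.107×(-3.2243)=-0.3450, 0.116×(-3.1078)=-0.3605, 0.107×(-3.2243)=-0.3450.
Sum = -3.4241, so H' = 3.42.

3.42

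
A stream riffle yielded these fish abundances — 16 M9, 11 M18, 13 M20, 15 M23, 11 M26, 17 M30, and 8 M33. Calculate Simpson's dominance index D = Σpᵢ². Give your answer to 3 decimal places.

Total N = 16+11+13+15+11+17+8 = 91, so the proportions are 0.17582, 0.12088, 0.14286, 0.16484, 0.12088, 0.18681, 0.08791 (working shown to 5 dp, full precision carried).
D = 0.17582² + 0.12088² + 0.14286² + 0.16484² + 0.12088² + 0.18681² + 0.08791² = 0.03091 + 0.01461 + 0.02041 + 0.02717 + 0.01461 + 0.03490 + 0.00773 = 0.15034.
To 3 decimal places, D = 0.150.

0.150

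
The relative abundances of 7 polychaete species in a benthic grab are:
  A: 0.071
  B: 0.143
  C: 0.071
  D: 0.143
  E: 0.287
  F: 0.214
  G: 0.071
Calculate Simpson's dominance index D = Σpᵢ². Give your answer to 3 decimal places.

D = 0.071² + 0.143² + 0.071² + 0.143² + 0.287² + 0.214² + 0.071² = 0.00504 + 0.02045 + 0.00504 + 0.02045 + 0.08237 + 0.04580 + 0.00504 = 0.18419 (working shown to 5 dp, full precision carried).
To 3 decimal places, D = 0.184.

0.184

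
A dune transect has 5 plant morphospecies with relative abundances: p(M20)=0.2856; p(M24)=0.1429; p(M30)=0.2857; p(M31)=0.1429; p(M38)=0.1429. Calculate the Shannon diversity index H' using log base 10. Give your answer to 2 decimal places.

Each pᵢ log₁₀ pᵢ term (working shown to 4 dp, full precision carried): 0.2856×(-0.5442)=-0.1554, 0.1429×(-0.8450)=-0.1207, 0.2857×(-0.5441)=-0.1554, 0.1429×(-0.8450)=-0.1207, 0.1429×(-0.8450)=-0.1207.
Sum = -0.6731, so H' = 0.67.

0.67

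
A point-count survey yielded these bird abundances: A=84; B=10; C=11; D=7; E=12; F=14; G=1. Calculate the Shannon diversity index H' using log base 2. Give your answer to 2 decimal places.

Total N = 84+10+11+7+12+14+1 = 139, so the proportions are 0.6043, 0.0719, 0.0791, 0.0504, 0.0863, 0.1007, 0.0072 (working shown to 4 dp, full precision carried).
Each pᵢ log₂ pᵢ term: 0.6043×(-0.7266)=-0.4391, 0.0719×(-3.7970)=-0.2732, 0.0791×(-3.6595)=-0.2896, 0.0504×(-4.3116)=-0.2171, 0.0863×(-3.5340)=-0.3051, 0.1007×(-3.3116)=-0.3335, 0.0072×(-7.1189)=-0.0512.
Sum = -1.9089, so H' = 1.91.

1.91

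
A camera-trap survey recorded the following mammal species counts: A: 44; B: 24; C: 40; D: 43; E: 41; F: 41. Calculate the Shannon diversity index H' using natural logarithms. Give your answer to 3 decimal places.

1.775

Total N = 44+24+40+43+41+41 = 233, so the proportions are 0.18884, 0.103, 0.17167, 0.18455, 0.17597, 0.17597 (working shown to 5 dp, full precision carried).
Each pᵢ ln pᵢ term: 0.18884×(-1.66685)=-0.31477, 0.103×(-2.27298)=-0.23413, 0.17167×(-1.76216)=-0.30252, 0.18455×(-1.68984)=-0.31186, 0.17597×(-1.73747)=-0.30573, 0.17597×(-1.73747)=-0.30573.
Sum = -1.77474, so H' = 1.775.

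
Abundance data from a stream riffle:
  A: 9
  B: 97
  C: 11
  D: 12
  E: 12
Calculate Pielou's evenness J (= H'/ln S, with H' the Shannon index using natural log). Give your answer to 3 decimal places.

0.653

Total N = 9+97+11+12+12 = 141, so the proportions are 0.06383, 0.68794, 0.07801, 0.08511, 0.08511 (working shown to 5 dp, full precision carried).
H' = −Σ pᵢ ln pᵢ = −((-0.17563) + (-0.25732) + (-0.19900) + (-0.20969) + (-0.20969)) = 1.05134.
With S = 5 species, ln S = 1.60944, so J = 1.05134/1.60944 = 0.65323, i.e. 0.653 to 3 decimal places.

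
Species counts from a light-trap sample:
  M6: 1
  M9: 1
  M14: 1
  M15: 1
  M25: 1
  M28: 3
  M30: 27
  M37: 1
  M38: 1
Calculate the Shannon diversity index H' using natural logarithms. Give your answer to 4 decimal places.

1.1168

Total N = 1+1+1+1+1+3+27+1+1 = 37, so the proportions are 0.027027, 0.027027, 0.027027, 0.027027, 0.027027, 0.081081, 0.72973, 0.027027, 0.027027 (working shown to 6 dp, full precision carried).
Each pᵢ ln pᵢ term: 0.027027×(-3.610918)=-0.097592, 0.027027×(-3.610918)=-0.097592, 0.027027×(-3.610918)=-0.097592, 0.027027×(-3.610918)=-0.097592, 0.027027×(-3.610918)=-0.097592, 0.081081×(-2.512306)=-0.203700, 0.72973×(-0.315081)=-0.229924, 0.027027×(-3.610918)=-0.097592, 0.027027×(-3.610918)=-0.097592.
Sum = -1.116771, so H' = 1.1168.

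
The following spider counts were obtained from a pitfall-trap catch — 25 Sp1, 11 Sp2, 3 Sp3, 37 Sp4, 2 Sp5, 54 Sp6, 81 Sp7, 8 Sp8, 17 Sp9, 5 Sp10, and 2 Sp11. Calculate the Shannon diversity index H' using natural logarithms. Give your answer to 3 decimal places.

1.866

Total N = 25+11+3+37+2+54+81+8+17+5+2 = 245, so the proportions are 0.10204, 0.0449, 0.01224, 0.15102, 0.00816, 0.22041, 0.33061, 0.03265, 0.06939, 0.02041, 0.00816 (working shown to 5 dp, full precision carried).
Each pᵢ ln pᵢ term: 0.10204×(-2.28238)=-0.23290, 0.0449×(-3.10336)=-0.13933, 0.01224×(-4.40265)=-0.05391, 0.15102×(-1.89034)=-0.28548, 0.00816×(-4.80811)=-0.03925, 0.22041×(-1.51227)=-0.33332, 0.33061×(-1.10681)=-0.36592, 0.03265×(-3.42182)=-0.11173, 0.06939×(-2.66804)=-0.18513, 0.02041×(-3.89182)=-0.07942, 0.00816×(-4.80811)=-0.03925.
Sum = -1.86565, so H' = 1.866.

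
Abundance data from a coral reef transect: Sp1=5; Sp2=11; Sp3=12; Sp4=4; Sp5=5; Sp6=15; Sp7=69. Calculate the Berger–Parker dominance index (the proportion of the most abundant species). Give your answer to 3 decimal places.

0.570

Total N = 5+11+12+4+5+15+69 = 121, so the proportions are 0.04132, 0.09091, 0.09917, 0.03306, 0.04132, 0.12397, 0.57025 (working shown to 5 dp, full precision carried).
The largest proportion is 0.57025, i.e. d = 0.570 to 3 decimal places.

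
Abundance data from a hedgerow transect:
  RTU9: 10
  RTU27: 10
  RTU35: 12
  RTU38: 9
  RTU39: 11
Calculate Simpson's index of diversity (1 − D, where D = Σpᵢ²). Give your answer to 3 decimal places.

0.798

Total N = 10+10+12+9+11 = 52, so the proportions are 0.19231, 0.19231, 0.23077, 0.17308, 0.21154 (working shown to 5 dp, full precision carried).
D = 0.19231² + 0.19231² + 0.23077² + 0.17308² + 0.21154² = 0.03698 + 0.03698 + 0.05325 + 0.02996 + 0.04475 = 0.20192.
So 1 − D = 0.79808, i.e. 0.798 to 3 decimal places.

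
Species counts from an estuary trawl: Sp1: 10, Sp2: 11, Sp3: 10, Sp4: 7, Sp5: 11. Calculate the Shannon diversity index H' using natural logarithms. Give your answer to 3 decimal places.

Total N = 10+11+10+7+11 = 49, so the proportions are 0.20408, 0.22449, 0.20408, 0.14286, 0.22449 (working shown to 5 dp, full precision carried).
Each pᵢ ln pᵢ term: 0.20408×(-1.58924)=-0.32433, 0.22449×(-1.49393)=-0.33537, 0.20408×(-1.58924)=-0.32433, 0.14286×(-1.94591)=-0.27799, 0.22449×(-1.49393)=-0.33537.
Sum = -1.59740, so H' = 1.597.

1.597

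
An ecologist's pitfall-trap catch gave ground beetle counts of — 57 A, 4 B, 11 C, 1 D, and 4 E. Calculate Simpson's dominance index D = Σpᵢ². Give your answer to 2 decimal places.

Total N = 57+4+11+1+4 = 77, so the proportions are 0.7403, 0.0519, 0.1429, 0.013, 0.0519 (working shown to 4 dp, full precision carried).
D = 0.7403² + 0.0519² + 0.1429² + 0.013² + 0.0519² = 0.5480 + 0.0027 + 0.0204 + 0.0002 + 0.0027 = 0.5740.
To 2 decimal places, D = 0.57.

0.57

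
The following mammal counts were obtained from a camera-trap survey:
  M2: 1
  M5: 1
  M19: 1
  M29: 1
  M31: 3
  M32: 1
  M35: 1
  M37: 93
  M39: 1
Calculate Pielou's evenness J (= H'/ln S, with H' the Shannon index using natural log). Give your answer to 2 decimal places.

0.23

Total N = 1+1+1+1+3+1+1+93+1 = 103, so the proportions are 0.0097, 0.0097, 0.0097, 0.0097, 0.0291, 0.0097, 0.0097, 0.9029, 0.0097 (working shown to 4 dp, full precision carried).
H' = −Σ pᵢ ln pᵢ = −((-0.0450) + (-0.0450) + (-0.0450) + (-0.0450) + (-0.1030) + (-0.0450) + (-0.0450) + (-0.0922) + (-0.0450)) = 0.5102.
With S = 9 species, ln S = 2.1972, so J = 0.5102/2.1972 = 0.2322, i.e. 0.23 to 2 decimal places.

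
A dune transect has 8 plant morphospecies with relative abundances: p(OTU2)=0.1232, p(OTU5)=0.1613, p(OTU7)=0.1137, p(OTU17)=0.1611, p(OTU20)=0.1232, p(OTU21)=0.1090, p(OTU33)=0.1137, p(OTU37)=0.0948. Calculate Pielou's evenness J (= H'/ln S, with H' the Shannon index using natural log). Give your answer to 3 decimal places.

0.992

H' = −Σ pᵢ ln pᵢ = −((-0.25797) + (-0.29429) + (-0.24721) + (-0.29413) + (-0.25797) + (-0.24159) + (-0.24721) + (-0.22335)) = 2.06371 (working shown to 5 dp, full precision carried).
With S = 8 species, ln S = 2.07944, so J = 2.06371/2.07944 = 0.99244, i.e. 0.992 to 3 decimal places.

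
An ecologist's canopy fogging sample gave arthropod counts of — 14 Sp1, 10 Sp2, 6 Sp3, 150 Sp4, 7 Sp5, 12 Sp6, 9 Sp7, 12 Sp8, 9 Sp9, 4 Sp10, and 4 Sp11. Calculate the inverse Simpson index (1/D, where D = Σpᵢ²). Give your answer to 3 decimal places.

Total N = 14+10+6+150+7+12+9+12+9+4+4 = 237, so the proportions are 0.059072, 0.042194, 0.025316, 0.632911, 0.029536, 0.050633, 0.037975, 0.050633, 0.037975, 0.016878, 0.016878 (working shown to 6 dp, full precision carried).
D = 0.059072² + 0.042194² + 0.025316² + 0.632911² + 0.029536² + 0.050633² + 0.037975² + 0.050633² + 0.037975² + 0.016878² + 0.016878² = 0.003489 + 0.001780 + 0.000641 + 0.400577 + 0.000872 + 0.002564 + 0.001442 + 0.002564 + 0.001442 + 0.000285 + 0.000285 = 0.415941.
So 1/D = 2.40419, i.e. 2.404 to 3 decimal places.

2.404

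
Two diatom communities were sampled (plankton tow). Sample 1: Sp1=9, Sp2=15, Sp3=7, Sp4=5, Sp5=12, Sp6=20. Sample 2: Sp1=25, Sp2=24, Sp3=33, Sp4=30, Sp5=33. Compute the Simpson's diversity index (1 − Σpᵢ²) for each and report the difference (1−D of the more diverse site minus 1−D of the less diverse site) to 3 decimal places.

Sample 1: N=68, proportions 0.13235, 0.22059, 0.10294, 0.07353, 0.17647, 0.29412, giving 1−D = 0.80017 (working shown to 5 dp, full precision carried).
Sample 2: N=145, proportions 0.17241, 0.16552, 0.22759, 0.2069, 0.22759, giving 1−D = 0.79648.
Difference = |0.80017 − 0.79648| = 0.00369, i.e. 0.004 to 3 decimal places.

0.004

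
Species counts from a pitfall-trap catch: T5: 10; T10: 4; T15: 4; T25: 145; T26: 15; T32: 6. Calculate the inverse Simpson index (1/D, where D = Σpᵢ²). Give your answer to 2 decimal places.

Total N = 10+4+4+145+15+6 = 184, so the proportions are 0.05435, 0.02174, 0.02174, 0.78804, 0.08152, 0.03261 (working shown to 5 dp, full precision carried).
D = 0.05435² + 0.02174² + 0.02174² + 0.78804² + 0.08152² + 0.03261² = 0.00295 + 0.00047 + 0.00047 + 0.62101 + 0.00665 + 0.00106 = 0.63262.
So 1/D = 1.5807, i.e. 1.58 to 2 decimal places.

1.58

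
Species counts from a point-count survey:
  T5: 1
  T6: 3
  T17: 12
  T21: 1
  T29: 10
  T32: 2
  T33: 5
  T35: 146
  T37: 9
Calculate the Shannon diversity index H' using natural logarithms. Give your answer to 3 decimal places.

0.940

Total N = 1+3+12+1+10+2+5+146+9 = 189, so the proportions are 0.00529, 0.01587, 0.06349, 0.00529, 0.05291, 0.01058, 0.02646, 0.77249, 0.04762 (working shown to 5 dp, full precision carried).
Each pᵢ ln pᵢ term: 0.00529×(-5.24175)=-0.02773, 0.01587×(-4.14313)=-0.06576, 0.06349×(-2.75684)=-0.17504, 0.00529×(-5.24175)=-0.02773, 0.05291×(-2.93916)=-0.15551, 0.01058×(-4.54860)=-0.04813, 0.02646×(-3.63231)=-0.09609, 0.77249×(-0.25814)=-0.19941, 0.04762×(-3.04452)=-0.14498.
Sum = -0.94039, so H' = 0.940.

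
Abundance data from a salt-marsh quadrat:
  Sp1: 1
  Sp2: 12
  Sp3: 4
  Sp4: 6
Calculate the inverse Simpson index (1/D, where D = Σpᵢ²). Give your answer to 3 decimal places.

Total N = 1+12+4+6 = 23, so the proportions are 0.043478, 0.521739, 0.173913, 0.26087 (working shown to 6 dp, full precision carried).
D = 0.043478² + 0.521739² + 0.173913² + 0.26087² = 0.001890 + 0.272212 + 0.030246 + 0.068053 = 0.372401.
So 1/D = 2.68528, i.e. 2.685 to 3 decimal places.

2.685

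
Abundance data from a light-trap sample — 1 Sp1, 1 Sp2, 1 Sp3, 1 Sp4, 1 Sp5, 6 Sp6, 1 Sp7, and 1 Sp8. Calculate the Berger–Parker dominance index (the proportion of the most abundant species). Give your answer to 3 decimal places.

Total N = 1+1+1+1+1+6+1+1 = 13, so the proportions are 0.07692, 0.07692, 0.07692, 0.07692, 0.07692, 0.46154, 0.07692, 0.07692 (working shown to 5 dp, full precision carried).
The largest proportion is 0.46154, i.e. d = 0.462 to 3 decimal places.

0.462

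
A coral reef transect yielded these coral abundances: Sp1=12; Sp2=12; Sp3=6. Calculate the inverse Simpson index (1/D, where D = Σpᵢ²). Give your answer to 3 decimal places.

Total N = 12+12+6 = 30, so the proportions are 0.4, 0.4, 0.2 (working shown to 6 dp, full precision carried).
D = 0.4² + 0.4² + 0.2² = 0.160000 + 0.160000 + 0.040000 = 0.360000.
So 1/D = 2.77778, i.e. 2.778 to 3 decimal places.

2.778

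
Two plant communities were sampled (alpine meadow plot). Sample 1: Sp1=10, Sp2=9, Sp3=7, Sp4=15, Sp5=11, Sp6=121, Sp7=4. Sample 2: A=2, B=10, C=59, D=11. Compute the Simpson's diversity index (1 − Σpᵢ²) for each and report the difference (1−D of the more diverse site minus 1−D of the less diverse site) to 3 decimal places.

Sample 1: N=177, proportions 0.0565, 0.05085, 0.03955, 0.08475, 0.06215, 0.68362, 0.0226, giving 1−D = 0.51377 (working shown to 5 dp, full precision carried).
Sample 2: N=82, proportions 0.02439, 0.12195, 0.71951, 0.13415, giving 1−D = 0.44884.
Difference = |0.51377 − 0.44884| = 0.06493, i.e. 0.065 to 3 decimal places.

0.065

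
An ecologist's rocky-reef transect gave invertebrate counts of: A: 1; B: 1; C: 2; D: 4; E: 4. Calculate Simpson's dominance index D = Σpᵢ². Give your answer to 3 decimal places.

Total N = 1+1+2+4+4 = 12, so the proportions are 0.08333, 0.08333, 0.16667, 0.33333, 0.33333 (working shown to 5 dp, full precision carried).
D = 0.08333² + 0.08333² + 0.16667² + 0.33333² + 0.33333² = 0.00694 + 0.00694 + 0.02778 + 0.11111 + 0.11111 = 0.26389.
To 3 decimal places, D = 0.264.

0.264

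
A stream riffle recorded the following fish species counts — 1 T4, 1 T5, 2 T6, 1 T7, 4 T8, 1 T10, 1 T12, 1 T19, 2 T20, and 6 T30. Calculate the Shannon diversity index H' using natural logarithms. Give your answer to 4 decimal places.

2.0423

Total N = 1+1+2+1+4+1+1+1+2+6 = 20, so the proportions are 0.05, 0.05, 0.1, 0.05, 0.2, 0.05, 0.05, 0.05, 0.1, 0.3 (working shown to 6 dp, full precision carried).
Each pᵢ ln pᵢ term: 0.05×(-2.995732)=-0.149787, 0.05×(-2.995732)=-0.149787, 0.1×(-2.302585)=-0.230259, 0.05×(-2.995732)=-0.149787, 0.2×(-1.609438)=-0.321888, 0.05×(-2.995732)=-0.149787, 0.05×(-2.995732)=-0.149787, 0.05×(-2.995732)=-0.149787, 0.1×(-2.302585)=-0.230259, 0.3×(-1.203973)=-0.361192.
Sum = -2.042316, so H' = 2.0423.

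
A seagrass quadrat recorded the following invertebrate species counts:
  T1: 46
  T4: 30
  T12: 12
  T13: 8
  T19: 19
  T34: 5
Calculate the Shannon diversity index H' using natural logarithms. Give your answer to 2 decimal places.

Total N = 46+30+12+8+19+5 = 120, so the proportions are 0.3833, 0.25, 0.1, 0.0667, 0.1583, 0.0417 (working shown to 4 dp, full precision carried).
Each pᵢ ln pᵢ term: 0.3833×(-0.9589)=-0.3676, 0.25×(-1.3863)=-0.3466, 0.1×(-2.3026)=-0.2303, 0.0667×(-2.7081)=-0.1805, 0.1583×(-1.8431)=-0.2918, 0.0417×(-3.1781)=-0.1324.
Sum = -1.5492, so H' = 1.55.

1.55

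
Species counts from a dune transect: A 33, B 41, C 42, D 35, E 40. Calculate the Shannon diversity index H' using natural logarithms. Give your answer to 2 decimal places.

Total N = 33+41+42+35+40 = 191, so the proportions are 0.1728, 0.2147, 0.2199, 0.1832, 0.2094 (working shown to 4 dp, full precision carried).
Each pᵢ ln pᵢ term: 0.1728×(-1.7558)=-0.3034, 0.2147×(-1.5387)=-0.3303, 0.2199×(-1.5146)=-0.3331, 0.1832×(-1.6969)=-0.3110, 0.2094×(-1.5634)=-0.3274.
Sum = -1.6051, so H' = 1.61.

1.61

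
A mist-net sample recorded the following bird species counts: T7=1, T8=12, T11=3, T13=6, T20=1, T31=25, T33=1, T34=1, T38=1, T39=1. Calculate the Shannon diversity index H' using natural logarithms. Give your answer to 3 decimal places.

Total N = 1+12+3+6+1+25+1+1+1+1 = 52, so the proportions are 0.01923, 0.23077, 0.05769, 0.11538, 0.01923, 0.48077, 0.01923, 0.01923, 0.01923, 0.01923 (working shown to 5 dp, full precision carried).
Each pᵢ ln pᵢ term: 0.01923×(-3.95124)=-0.07599, 0.23077×(-1.46634)=-0.33839, 0.05769×(-2.85263)=-0.16457, 0.11538×(-2.15948)=-0.24917, 0.01923×(-3.95124)=-0.07599, 0.48077×(-0.73237)=-0.35210, 0.01923×(-3.95124)=-0.07599, 0.01923×(-3.95124)=-0.07599, 0.01923×(-3.95124)=-0.07599, 0.01923×(-3.95124)=-0.07599.
Sum = -1.56014, so H' = 1.560.

1.560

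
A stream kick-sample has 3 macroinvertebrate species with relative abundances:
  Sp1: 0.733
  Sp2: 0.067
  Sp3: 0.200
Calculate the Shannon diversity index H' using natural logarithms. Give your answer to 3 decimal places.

Each pᵢ ln pᵢ term (working shown to 5 dp, full precision carried): 0.733×(-0.31061)=-0.22768, 0.067×(-2.70306)=-0.18111, 0.2×(-1.60944)=-0.32189.
Sum = -0.73067, so H' = 0.731.

0.731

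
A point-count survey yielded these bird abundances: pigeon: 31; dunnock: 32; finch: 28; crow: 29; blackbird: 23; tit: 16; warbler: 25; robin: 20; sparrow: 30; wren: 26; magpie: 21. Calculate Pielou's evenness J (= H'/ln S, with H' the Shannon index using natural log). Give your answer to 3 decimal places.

0.992

Total N = 31+32+28+29+23+16+25+20+30+26+21 = 281, so the proportions are 0.11032, 0.11388, 0.09964, 0.1032, 0.08185, 0.05694, 0.08897, 0.07117, 0.10676, 0.09253, 0.07473 (working shown to 5 dp, full precision carried).
H' = −Σ pᵢ ln pᵢ = −((-0.24319) + (-0.24742) + (-0.22979) + (-0.23438) + (-0.20486) + (-0.16318) + (-0.21526) + (-0.18809) + (-0.23884) + (-0.22024) + (-0.19385)) = 2.37908.
With S = 11 species, ln S = 2.39790, so J = 2.37908/2.39790 = 0.99215, i.e. 0.992 to 3 decimal places.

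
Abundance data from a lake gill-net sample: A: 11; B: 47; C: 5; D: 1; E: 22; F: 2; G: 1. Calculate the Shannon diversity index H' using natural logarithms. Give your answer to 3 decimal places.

1.289

Total N = 11+47+5+1+22+2+1 = 89, so the proportions are 0.1236, 0.52809, 0.05618, 0.01124, 0.24719, 0.02247, 0.01124 (working shown to 5 dp, full precision carried).
Each pᵢ ln pᵢ term: 0.1236×(-2.09074)=-0.25841, 0.52809×(-0.63849)=-0.33718, 0.05618×(-2.87920)=-0.16175, 0.01124×(-4.48864)=-0.05043, 0.24719×(-1.39759)=-0.34547, 0.02247×(-3.79549)=-0.08529, 0.01124×(-4.48864)=-0.05043.
Sum = -1.28897, so H' = 1.289.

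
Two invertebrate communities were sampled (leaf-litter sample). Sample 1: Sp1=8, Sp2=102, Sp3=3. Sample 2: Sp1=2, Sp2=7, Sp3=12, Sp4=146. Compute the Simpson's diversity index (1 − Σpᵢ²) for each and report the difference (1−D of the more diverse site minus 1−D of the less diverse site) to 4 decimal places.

0.0491

Sample 1: N=113, proportions 0.0707965, 0.9026549, 0.0265487, giving 1−D = 0.1794972 (working shown to 7 dp, full precision carried).
Sample 2: N=167, proportions 0.011976, 0.0419162, 0.0718563, 0.8742515, giving 1−D = 0.2286206.
Difference = |0.1794972 − 0.2286206| = 0.0491234, i.e. 0.0491 to 4 decimal places.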